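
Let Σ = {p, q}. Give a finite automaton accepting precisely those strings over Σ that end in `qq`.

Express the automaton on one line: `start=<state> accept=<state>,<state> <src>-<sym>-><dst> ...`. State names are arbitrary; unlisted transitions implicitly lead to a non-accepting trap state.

Let each state record the length of the longest suffix of the input read so far that is also a prefix of `qq`. S1 means the last symbol is `q`; S2 means the last 2 symbols are `qq`. Accept only at S2, where the string currently ends in `qq`.
A 3-state machine:
        p   q  
>  S0   S0  S1 
   S1   S0  S2 
 * S2   S0  S2 
(> = start, * = accepting)

start=S0 accept=S2 S0-p->S0 S0-q->S1 S1-p->S0 S1-q->S2 S2-p->S0 S2-q->S2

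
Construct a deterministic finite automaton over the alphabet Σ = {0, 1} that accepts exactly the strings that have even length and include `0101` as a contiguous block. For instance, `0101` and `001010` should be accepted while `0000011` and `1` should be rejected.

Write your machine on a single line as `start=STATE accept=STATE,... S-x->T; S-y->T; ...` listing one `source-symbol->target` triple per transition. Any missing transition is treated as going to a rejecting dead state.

Build one automaton per condition and run them in lockstep. One (2 states) tracks the input length modulo 2; the other (5 states) tracks whether and how much of `0101` has been seen. Each combined state is a pair, one component from each; accept when both components accept.
10 states suffice.
       0  1 
>  A   B  C 
   B   D  E 
   C   D  A 
   D   B  F 
   E   G  C 
   F   H  A 
   G   D  I 
   H   B  J 
 * I   J  J 
   J   I  I 
(> = start, * = accepting)

start=A; accept=I; A-0->B; A-1->C; B-0->D; B-1->E; C-0->D; C-1->A; D-0->B; D-1->F; E-0->G; E-1->C; F-0->H; F-1->A; G-0->D; G-1->I; H-0->B; H-1->J; I-0->J; I-1->J; J-0->I; J-1->I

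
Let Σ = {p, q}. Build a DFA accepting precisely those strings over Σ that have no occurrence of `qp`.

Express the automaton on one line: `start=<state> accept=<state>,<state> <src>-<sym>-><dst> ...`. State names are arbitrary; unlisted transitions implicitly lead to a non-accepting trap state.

Track partial matches of the forbidden pattern `qp`. State C is a dead state reached once `qp` has occurred; every other state accepts. A means no part of `qp` is currently matched.
A 3-state machine:
       p  q 
>* A   A  B 
 * B   C  B 
   C   C  C 
(> = start, * = accepting)

start=A accept=A,B A-p->A A-q->B B-p->C B-q->B C-p->C C-q->C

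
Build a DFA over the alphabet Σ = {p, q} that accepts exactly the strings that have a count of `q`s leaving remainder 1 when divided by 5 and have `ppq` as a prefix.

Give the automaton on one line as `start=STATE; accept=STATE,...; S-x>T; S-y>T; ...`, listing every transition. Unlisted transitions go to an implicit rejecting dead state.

Handle the two conditions separately and then intersect. The first has 5 states tracking the count of `q`s modulo 5; the second has 5 states tracking whether the input so far still matches the prefix `ppq`. A product state is a pair (one from each), accepting exactly when both do. Minimizing collapses redundant product states.
9 states suffice.
        p   q  
>  S0   S1  S2 
   S1   S3  S2 
   S2   S2  S2 
   S3   S2  S4 
 * S4   S4  S5 
   S5   S5  S6 
   S6   S6  S7 
   S7   S7  S8 
   S8   S8  S4 
(> = start, * = accepting)

start=S0; accept=S4; S0-p>S1; S0-q>S2; S1-p>S3; S1-q>S2; S2-p>S2; S2-q>S2; S3-p>S2; S3-q>S4; S4-p>S4; S4-q>S5; S5-p>S5; S5-q>S6; S6-p>S6; S6-q>S7; S7-p>S7; S7-q>S8; S8-p>S8; S8-q>S4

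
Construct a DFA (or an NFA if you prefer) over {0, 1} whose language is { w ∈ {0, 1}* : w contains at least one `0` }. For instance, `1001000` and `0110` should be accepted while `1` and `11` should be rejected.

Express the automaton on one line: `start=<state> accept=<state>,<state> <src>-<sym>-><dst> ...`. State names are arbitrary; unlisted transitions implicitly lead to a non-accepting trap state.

Count `0`s, saturating at 2: state q0 means no `0` yet, q1 means one `0` seen, q2 means more than one. Each `0` increments (capped at q2); other symbols loop. Accept from {q1, q2}.
        0   1  
>  q0   q1  q0 
 * q1   q2  q1 
 * q2   q2  q2 
(> = start, * = accepting)

start=q0 accept=q1,q2 q0-0->q1 q0-1->q0 q1-0->q2 q1-1->q1 q2-0->q2 q2-1->q2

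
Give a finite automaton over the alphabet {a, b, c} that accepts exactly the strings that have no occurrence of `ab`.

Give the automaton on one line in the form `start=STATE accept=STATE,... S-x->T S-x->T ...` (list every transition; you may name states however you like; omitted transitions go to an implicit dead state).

Track partial matches of the forbidden pattern `ab`. State q2 is a dead state reached once `ab` has occurred; every other state accepts. q0 means no part of `ab` is currently matched.
3 states suffice.
        a   b   c  
>* q0   q1  q0  q0 
 * q1   q1  q2  q0 
   q2   q2  q2  q2 
(> = start, * = accepting)

start=q0 accept=q0,q1 q0-a->q1 q0-b->q0 q0-c->q0 q1-a->q1 q1-b->q2 q1-c->q0 q2-a->q2 q2-b->q2 q2-c->q2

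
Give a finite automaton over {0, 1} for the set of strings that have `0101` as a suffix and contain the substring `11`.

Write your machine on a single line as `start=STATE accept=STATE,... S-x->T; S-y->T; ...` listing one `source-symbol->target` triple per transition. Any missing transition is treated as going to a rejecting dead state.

start=q0; accept=q10; q0-0->q1; q0-1->q2; q1-0->q1; q1-1->q3; q2-0->q1; q2-1->q4; q3-0->q5; q3-1->q4; q4-0->q6; q4-1->q4; q5-0->q1; q5-1->q7; q6-0->q6; q6-1->q8; q7-0->q5; q7-1->q4; q8-0->q9; q8-1->q4; q9-0->q6; q9-1->q10; q10-0->q9; q10-1->q4

Build one automaton per condition and run them in lockstep. One (5 states) tracks how much of the suffix `0101` has currently been matched; the other (3 states) tracks whether and how much of `11` has been seen. Each combined state is a pair, one component from each; accept when both components accept.
An 11-state machine:
          0    1  
>  q0     q1   q2 
   q1     q1   q3 
   q2     q1   q4 
   q3     q5   q4 
   q4     q6   q4 
   q5     q1   q7 
   q6     q6   q8 
   q7     q5   q4 
   q8     q9   q4 
   q9     q6  q10 
 * q10    q9   q4 
(> = start, * = accepting)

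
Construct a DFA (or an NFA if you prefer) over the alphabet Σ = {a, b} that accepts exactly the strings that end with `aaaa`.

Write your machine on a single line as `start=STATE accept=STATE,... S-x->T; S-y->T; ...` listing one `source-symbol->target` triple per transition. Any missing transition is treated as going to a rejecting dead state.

Let each state record the length of the longest suffix of the input read so far that is also a prefix of `aaaa`. s1 means the last symbol is `a`; s2 means the last 2 symbols are `aa`; s3 means the last 3 symbols are `aaa`; s4 means the last 4 symbols are `aaaa`. Accept only at s4, where the string currently ends in `aaaa`.
5 states suffice.
        a   b  
>  s0   s1  s0 
   s1   s2  s0 
   s2   s3  s0 
   s3   s4  s0 
 * s4   s4  s0 
(> = start, * = accepting)

start=s0; accept=s4; s0-a->s1; s0-b->s0; s1-a->s2; s1-b->s0; s2-a->s3; s2-b->s0; s3-a->s4; s3-b->s0; s4-a->s4; s4-b->s0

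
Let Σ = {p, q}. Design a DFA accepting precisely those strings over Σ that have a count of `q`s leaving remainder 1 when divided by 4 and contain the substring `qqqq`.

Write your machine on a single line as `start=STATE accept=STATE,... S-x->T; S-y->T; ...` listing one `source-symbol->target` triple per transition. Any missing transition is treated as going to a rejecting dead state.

start=S0; accept=S14; S0-p->S0; S0-q->S1; S1-p->S2; S1-q->S3; S2-p->S2; S2-q->S4; S3-p->S5; S3-q->S6; S4-p->S5; S4-q->S7; S5-p->S5; S5-q->S8; S6-p->S9; S6-q->S10; S7-p->S9; S7-q->S11; S8-p->S9; S8-q->S12; S9-p->S9; S9-q->S13; S10-p->S10; S10-q->S14; S11-p->S0; S11-q->S14; S12-p->S0; S12-q->S15; S13-p->S0; S13-q->S16; S14-p->S14; S14-q->S17; S15-p->S2; S15-q->S17; S16-p->S2; S16-q->S18; S17-p->S17; S17-q->S19; S18-p->S5; S18-q->S19; S19-p->S19; S19-q->S10

Handle the two conditions separately and then intersect. The first has 4 states tracking the count of `q`s modulo 4; the second has 5 states tracking whether and how much of `qqqq` has been seen. A product state is a pair (one from each), accepting exactly when both do.
With 20 states:
          p    q  
>  S0     S0   S1 
   S1     S2   S3 
   S2     S2   S4 
   S3     S5   S6 
   S4     S5   S7 
   S5     S5   S8 
   S6     S9  S10 
   S7     S9  S11 
   S8     S9  S12 
   S9     S9  S13 
   S10   S10  S14 
   S11    S0  S14 
   S12    S0  S15 
   S13    S0  S16 
 * S14   S14  S17 
   S15    S2  S17 
   S16    S2  S18 
   S17   S17  S19 
   S18    S5  S19 
   S19   S19  S10 
(> = start, * = accepting)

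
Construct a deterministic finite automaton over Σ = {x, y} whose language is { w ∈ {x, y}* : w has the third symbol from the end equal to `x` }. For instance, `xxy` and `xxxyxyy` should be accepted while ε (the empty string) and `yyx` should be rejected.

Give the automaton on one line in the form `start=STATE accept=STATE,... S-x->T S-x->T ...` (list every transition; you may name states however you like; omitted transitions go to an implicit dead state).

start=S0 accept=S7,S8,S9,S10 S0-x->S1 S0-y->S2 S1-x->S3 S1-y->S4 S2-x->S5 S2-y->S6 S3-x->S7 S3-y->S8 S4-x->S9 S4-y->S10 S5-x->S11 S5-y->S12 S6-x->S13 S6-y->S14 S7-x->S7 S7-y->S8 S8-x->S9 S8-y->S10 S9-x->S11 S9-y->S12 S10-x->S13 S10-y->S14 S11-x->S7 S11-y->S8 S12-x->S9 S12-y->S10 S13-x->S11 S13-y->S12 S14-x->S13 S14-y->S14

Because acceptance depends on a position counted from the end, the machine has to buffer the most recent 3 symbols. Make each state the string of the last up-to-3 symbols read; on input `x` shift the window left and append `x`. Accept when the buffered window has length 3 and begins with `x`.
A 15-state machine:
          x    y  
>  S0     S1   S2 
   S1     S3   S4 
   S2     S5   S6 
   S3     S7   S8 
   S4     S9  S10 
   S5    S11  S12 
   S6    S13  S14 
 * S7     S7   S8 
 * S8     S9  S10 
 * S9    S11  S12 
 * S10   S13  S14 
   S11    S7   S8 
   S12    S9  S10 
   S13   S11  S12 
   S14   S13  S14 
(> = start, * = accepting)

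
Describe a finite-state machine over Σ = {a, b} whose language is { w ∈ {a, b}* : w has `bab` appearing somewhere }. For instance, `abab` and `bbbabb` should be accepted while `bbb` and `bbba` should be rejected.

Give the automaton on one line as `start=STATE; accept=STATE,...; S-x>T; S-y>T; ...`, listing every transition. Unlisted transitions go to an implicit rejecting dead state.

start=S0; accept=S3; S0-a>S0; S0-b>S1; S1-a>S2; S1-b>S1; S2-a>S0; S2-b>S3; S3-a>S3; S3-b>S3

States S0..S2 record the length of the longest prefix of `bab` that matches the current input suffix. Reaching S3 means `bab` has been seen, and we stay there forever. Accept from S3.
With 4 states:
        a   b  
>  S0   S0  S1 
   S1   S2  S1 
   S2   S0  S3 
 * S3   S3  S3 
(> = start, * = accepting)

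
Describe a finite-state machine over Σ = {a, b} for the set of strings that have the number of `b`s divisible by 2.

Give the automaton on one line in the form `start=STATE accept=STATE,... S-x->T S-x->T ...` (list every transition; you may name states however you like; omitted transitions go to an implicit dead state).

start=q0 accept=q0 q0-a->q0 q0-b->q1 q1-a->q1 q1-b->q0

The only thing that matters is how many `b`s have appeared, reduced mod 2. Use one state per residue: q0 for 0, …, q1 for 1. Reading `b` moves to the next residue; anything else stays put. q0 is accepting.
        a   b  
>* q0   q0  q1 
   q1   q1  q0 
(> = start, * = accepting)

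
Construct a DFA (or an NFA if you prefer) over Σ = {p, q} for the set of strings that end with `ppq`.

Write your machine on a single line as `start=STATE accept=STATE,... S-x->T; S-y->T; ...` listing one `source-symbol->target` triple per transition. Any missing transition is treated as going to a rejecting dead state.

Let each state record the length of the longest suffix of the input read so far that is also a prefix of `ppq`. S1 means the last symbol is `p`; S2 means the last 2 symbols are `pp`; S3 means the last 3 symbols are `ppq`. Accept only at S3, where the string currently ends in `ppq`.
A 4-state machine:
        p   q  
>  S0   S1  S0 
   S1   S2  S0 
   S2   S2  S3 
 * S3   S1  S0 
(> = start, * = accepting)

start=S0; accept=S3; S0-p->S1; S0-q->S0; S1-p->S2; S1-q->S0; S2-p->S2; S2-q->S3; S3-p->S1; S3-q->S0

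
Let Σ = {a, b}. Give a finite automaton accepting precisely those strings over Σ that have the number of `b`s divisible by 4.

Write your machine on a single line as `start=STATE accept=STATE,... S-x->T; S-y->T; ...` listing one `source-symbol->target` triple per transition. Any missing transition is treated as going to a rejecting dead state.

Keep the running count of `b`s modulo 4: each `b` advances along the cycle q0 → q1 → q2 → q3 → q0 while other symbols loop. Accept at q0.
A 4-state machine:
        a   b  
>* q0   q0  q1 
   q1   q1  q2 
   q2   q2  q3 
   q3   q3  q0 
(> = start, * = accepting)

start=q0; accept=q0; q0-a->q0; q0-b->q1; q1-a->q1; q1-b->q2; q2-a->q2; q2-b->q3; q3-a->q3; q3-b->q0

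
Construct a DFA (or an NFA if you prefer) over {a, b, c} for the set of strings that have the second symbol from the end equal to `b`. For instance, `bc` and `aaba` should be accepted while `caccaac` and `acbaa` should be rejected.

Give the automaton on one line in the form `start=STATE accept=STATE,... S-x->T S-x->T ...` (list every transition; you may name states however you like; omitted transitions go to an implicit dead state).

Because acceptance depends on a position counted from the end, the machine has to buffer the most recent 2 symbols. Make each state the string of the last up-to-2 symbols read; on input `x` shift the window left and append `x`. Accept when the buffered window has length 2 and begins with `b`.
          a    b    c  
>  s0     s1   s2   s3 
   s1     s4   s5   s6 
   s2     s7   s8   s9 
   s3    s10  s11  s12 
   s4     s4   s5   s6 
   s5     s7   s8   s9 
   s6    s10  s11  s12 
 * s7     s4   s5   s6 
 * s8     s7   s8   s9 
 * s9    s10  s11  s12 
   s10    s4   s5   s6 
   s11    s7   s8   s9 
   s12   s10  s11  s12 
(> = start, * = accepting)

start=s0 accept=s7,s8,s9 s0-a->s1 s0-b->s2 s0-c->s3 s1-a->s4 s1-b->s5 s1-c->s6 s2-a->s7 s2-b->s8 s2-c->s9 s3-a->s10 s3-b->s11 s3-c->s12 s4-a->s4 s4-b->s5 s4-c->s6 s5-a->s7 s5-b->s8 s5-c->s9 s6-a->s10 s6-b->s11 s6-c->s12 s7-a->s4 s7-b->s5 s7-c->s6 s8-a->s7 s8-b->s8 s8-c->s9 s9-a->s10 s9-b->s11 s9-c->s12 s10-a->s4 s10-b->s5 s10-c->s6 s11-a->s7 s11-b->s8 s11-c->s9 s12-a->s10 s12-b->s11 s12-c->s12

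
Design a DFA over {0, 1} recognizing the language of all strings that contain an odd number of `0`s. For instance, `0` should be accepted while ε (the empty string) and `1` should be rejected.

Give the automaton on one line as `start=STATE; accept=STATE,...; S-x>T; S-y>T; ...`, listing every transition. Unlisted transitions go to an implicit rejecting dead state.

start=S0; accept=S1; S0-0>S1; S0-1>S0; S1-0>S0; S1-1>S1

The only thing that matters is how many `0`s have appeared, reduced mod 2. Use one state per residue: S0 for 0, …, S1 for 1. Reading `0` moves to the next residue; anything else stays put. S1 is accepting.
2 states suffice.
        0   1  
>  S0   S1  S0 
 * S1   S0  S1 
(> = start, * = accepting)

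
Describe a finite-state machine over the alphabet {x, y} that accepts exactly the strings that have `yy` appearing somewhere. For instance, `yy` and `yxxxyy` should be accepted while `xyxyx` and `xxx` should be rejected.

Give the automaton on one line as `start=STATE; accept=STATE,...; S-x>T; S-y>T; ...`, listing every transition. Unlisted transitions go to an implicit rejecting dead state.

start=q0; accept=q2; q0-x>q0; q0-y>q1; q1-x>q0; q1-y>q2; q2-x>q2; q2-y>q2

States q0..q1 record the length of the longest prefix of `yy` that matches the current input suffix. Reaching q2 means `yy` has been seen, and we stay there forever. Accept from q2.
With 3 states:
        x   y  
>  q0   q0  q1 
   q1   q0  q2 
 * q2   q2  q2 
(> = start, * = accepting)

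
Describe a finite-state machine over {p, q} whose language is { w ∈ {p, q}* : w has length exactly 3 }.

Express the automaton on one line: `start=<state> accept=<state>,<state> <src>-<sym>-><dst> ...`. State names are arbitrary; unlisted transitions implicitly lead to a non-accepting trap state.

start=A accept=D A-p->B A-q->B B-p->C B-q->C C-p->D C-q->D D-p->E D-q->E E-p->E E-q->E

We only need to distinguish lengths 0, 1, …, 3, and '>3'. Chain A → B → C → D → E on every symbol, with E looping. Accepting states: {D}.
A 5-state machine:
       p  q 
>  A   B  B 
   B   C  C 
   C   D  D 
 * D   E  E 
   E   E  E 
(> = start, * = accepting)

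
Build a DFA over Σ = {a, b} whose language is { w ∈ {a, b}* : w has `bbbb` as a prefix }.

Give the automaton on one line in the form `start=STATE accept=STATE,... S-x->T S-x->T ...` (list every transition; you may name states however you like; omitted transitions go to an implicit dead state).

Walk along `bbbb` while the input agrees: from S0 take `b` to S1, and so on. Any deviation drops to the rejecting sink S5. Once S4 is reached the prefix is confirmed and every continuation is accepted.
With 6 states:
        a   b  
>  S0   S5  S1 
   S1   S5  S2 
   S2   S5  S3 
   S3   S5  S4 
 * S4   S4  S4 
   S5   S5  S5 
(> = start, * = accepting)

start=S0 accept=S4 S0-a->S5 S0-b->S1 S1-a->S5 S1-b->S2 S2-a->S5 S2-b->S3 S3-a->S5 S3-b->S4 S4-a->S4 S4-b->S4 S5-a->S5 S5-b->S5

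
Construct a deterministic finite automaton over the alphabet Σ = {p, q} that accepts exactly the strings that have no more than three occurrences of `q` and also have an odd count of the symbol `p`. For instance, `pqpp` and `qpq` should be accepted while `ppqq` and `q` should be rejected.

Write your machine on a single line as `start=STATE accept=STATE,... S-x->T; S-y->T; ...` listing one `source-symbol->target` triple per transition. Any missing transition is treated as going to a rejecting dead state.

start=S0; accept=S1,S3,S5,S7; S0-p->S1; S0-q->S2; S1-p->S0; S1-q->S3; S2-p->S3; S2-q->S4; S3-p->S2; S3-q->S5; S4-p->S5; S4-q->S6; S5-p->S4; S5-q->S7; S6-p->S7; S6-q->S8; S7-p->S6; S7-q->S8; S8-p->S8; S8-q->S8

Build one automaton per condition and run them in lockstep. One (5 states) tracks the count of `q`s, saturating at 4; the other (2 states) tracks the count of `p`s modulo 2. Each combined state is a pair, one component from each; accept when both components accept. Minimizing collapses redundant product states.
        p   q  
>  S0   S1  S2 
 * S1   S0  S3 
   S2   S3  S4 
 * S3   S2  S5 
   S4   S5  S6 
 * S5   S4  S7 
   S6   S7  S8 
 * S7   S6  S8 
   S8   S8  S8 
(> = start, * = accepting)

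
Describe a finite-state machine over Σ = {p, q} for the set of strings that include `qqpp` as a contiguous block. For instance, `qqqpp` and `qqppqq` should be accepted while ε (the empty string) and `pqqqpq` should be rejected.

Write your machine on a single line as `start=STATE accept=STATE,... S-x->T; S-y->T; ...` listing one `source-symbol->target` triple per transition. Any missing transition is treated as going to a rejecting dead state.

start=A; accept=E; A-p->A; A-q->B; B-p->A; B-q->C; C-p->D; C-q->C; D-p->E; D-q->B; E-p->E; E-q->E

Track how much of `qqpp` has been matched so far: state A is no progress, E is the absorbing accept state reached once `qqpp` has occurred. Intermediate states record partial matches; on a mismatch, fall back to the longest reusable overlap.
5 states suffice.
       p  q 
>  A   A  B 
   B   A  C 
   C   D  C 
   D   E  B 
 * E   E  E 
(> = start, * = accepting)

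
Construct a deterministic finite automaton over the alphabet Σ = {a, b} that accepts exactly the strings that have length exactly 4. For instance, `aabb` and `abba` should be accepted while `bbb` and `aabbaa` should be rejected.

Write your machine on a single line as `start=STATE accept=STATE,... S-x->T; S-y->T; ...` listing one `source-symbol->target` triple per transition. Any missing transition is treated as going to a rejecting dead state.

Count input length up to 5: every symbol moves from S0 toward S5, which means 'more than 4' and absorbs. Accept from {S4}.
        a   b  
>  S0   S1  S1 
   S1   S2  S2 
   S2   S3  S3 
   S3   S4  S4 
 * S4   S5  S5 
   S5   S5  S5 
(> = start, * = accepting)

start=S0; accept=S4; S0-a->S1; S0-b->S1; S1-a->S2; S1-b->S2; S2-a->S3; S2-b->S3; S3-a->S4; S3-b->S4; S4-a->S5; S4-b->S5; S5-a->S5; S5-b->S5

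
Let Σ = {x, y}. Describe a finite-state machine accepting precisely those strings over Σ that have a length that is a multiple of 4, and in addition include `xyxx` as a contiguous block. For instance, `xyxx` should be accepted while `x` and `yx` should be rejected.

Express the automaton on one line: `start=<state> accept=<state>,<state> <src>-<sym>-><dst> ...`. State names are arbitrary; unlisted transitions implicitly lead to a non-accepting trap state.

Build one automaton per condition and run them in lockstep. One (4 states) tracks the input length modulo 4; the other (5 states) tracks whether and how much of `xyxx` has been seen. Each combined state is a pair, one component from each; accept when both components accept.
A 20-state machine:
          x    y  
>  q0     q1   q2 
   q1     q3   q4 
   q2     q3   q5 
   q3     q6   q7 
   q4     q8   q9 
   q5     q6   q9 
   q6    q10  q11 
   q7    q12   q0 
   q8    q13  q11 
   q9    q10   q0 
   q10    q1  q14 
   q11   q15   q2 
   q12   q16  q14 
 * q13   q16  q16 
   q14   q17   q5 
   q15   q18   q4 
   q16   q18  q18 
   q17   q19   q7 
   q18   q19  q19 
   q19   q13  q13 
(> = start, * = accepting)

start=q0 accept=q13 q0-x->q1 q0-y->q2 q1-x->q3 q1-y->q4 q2-x->q3 q2-y->q5 q3-x->q6 q3-y->q7 q4-x->q8 q4-y->q9 q5-x->q6 q5-y->q9 q6-x->q10 q6-y->q11 q7-x->q12 q7-y->q0 q8-x->q13 q8-y->q11 q9-x->q10 q9-y->q0 q10-x->q1 q10-y->q14 q11-x->q15 q11-y->q2 q12-x->q16 q12-y->q14 q13-x->q16 q13-y->q16 q14-x->q17 q14-y->q5 q15-x->q18 q15-y->q4 q16-x->q18 q16-y->q18 q17-x->q19 q17-y->q7 q18-x->q19 q18-y->q19 q19-x->q13 q19-y->q13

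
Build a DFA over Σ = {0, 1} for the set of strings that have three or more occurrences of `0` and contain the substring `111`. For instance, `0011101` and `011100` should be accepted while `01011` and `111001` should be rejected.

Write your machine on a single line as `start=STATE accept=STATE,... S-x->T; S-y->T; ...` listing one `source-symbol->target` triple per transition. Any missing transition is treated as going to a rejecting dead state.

Handle the two conditions separately and then intersect. The first has 5 states tracking the count of `0`s, saturating at 4; the second has 4 states tracking whether and how much of `111` has been seen. A product state is a pair (one from each), accepting exactly when both do. Minimizing collapses redundant product states.
A 16-state machine:
          0    1  
>  q0     q1   q2 
   q1     q3   q4 
   q2     q1   q5 
   q3     q6   q7 
   q4     q3   q8 
   q5     q1   q9 
   q6     q6  q10 
   q7     q6  q11 
   q8     q3  q12 
   q9    q12   q9 
   q10    q6  q13 
   q11    q6  q14 
   q12   q14  q12 
   q13    q6  q15 
   q14   q15  q14 
 * q15   q15  q15 
(> = start, * = accepting)

start=q0; accept=q15; q0-0->q1; q0-1->q2; q1-0->q3; q1-1->q4; q2-0->q1; q2-1->q5; q3-0->q6; q3-1->q7; q4-0->q3; q4-1->q8; q5-0->q1; q5-1->q9; q6-0->q6; q6-1->q10; q7-0->q6; q7-1->q11; q8-0->q3; q8-1->q12; q9-0->q12; q9-1->q9; q10-0->q6; q10-1->q13; q11-0->q6; q11-1->q14; q12-0->q14; q12-1->q12; q13-0->q6; q13-1->q15; q14-0->q15; q14-1->q14; q15-0->q15; q15-1->q15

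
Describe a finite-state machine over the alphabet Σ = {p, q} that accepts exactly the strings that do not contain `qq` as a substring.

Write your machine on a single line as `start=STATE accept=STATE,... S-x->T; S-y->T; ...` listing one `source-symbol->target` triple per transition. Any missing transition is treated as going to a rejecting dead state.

start=s0; accept=s0,s1; s0-p->s0; s0-q->s1; s1-p->s0; s1-q->s2; s2-p->s2; s2-q->s2

This is the complement of 'contains `qq`'. Use the same substring-matching states — s0 through s2 holding how much of `qq` has just been matched — but flip the accepting set: everything except the trap s2 accepts.
A 3-state machine:
        p   q  
>* s0   s0  s1 
 * s1   s0  s2 
   s2   s2  s2 
(> = start, * = accepting)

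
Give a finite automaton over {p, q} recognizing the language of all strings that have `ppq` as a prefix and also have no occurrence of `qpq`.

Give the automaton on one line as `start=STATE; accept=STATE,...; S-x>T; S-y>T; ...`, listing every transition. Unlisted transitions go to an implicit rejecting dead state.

start=s0; accept=s6,s8,s9; s0-p>s1; s0-q>s2; s1-p>s3; s1-q>s2; s2-p>s4; s2-q>s2; s3-p>s5; s3-q>s6; s4-p>s5; s4-q>s7; s5-p>s5; s5-q>s2; s6-p>s8; s6-q>s6; s7-p>s7; s7-q>s7; s8-p>s9; s8-q>s10; s9-p>s9; s9-q>s6; s10-p>s10; s10-q>s10

Build one automaton per condition and run them in lockstep. The first has 5 states tracking whether the input so far still matches the prefix `ppq`; the second has 4 states tracking partial matches of the forbidden pattern `qpq`. A product state is a pair (one from each), accepting exactly when both do.
An 11-state machine:
          p    q  
>  s0     s1   s2 
   s1     s3   s2 
   s2     s4   s2 
   s3     s5   s6 
   s4     s5   s7 
   s5     s5   s2 
 * s6     s8   s6 
   s7     s7   s7 
 * s8     s9  s10 
 * s9     s9   s6 
   s10   s10  s10 
(> = start, * = accepting)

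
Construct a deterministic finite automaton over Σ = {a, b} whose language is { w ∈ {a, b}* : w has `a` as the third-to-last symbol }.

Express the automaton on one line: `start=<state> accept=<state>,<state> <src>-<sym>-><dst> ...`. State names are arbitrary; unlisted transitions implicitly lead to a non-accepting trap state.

start=S0 accept=S7,S8,S9,S10 S0-a->S1 S0-b->S2 S1-a->S3 S1-b->S4 S2-a->S5 S2-b->S6 S3-a->S7 S3-b->S8 S4-a->S9 S4-b->S10 S5-a->S11 S5-b->S12 S6-a->S13 S6-b->S14 S7-a->S7 S7-b->S8 S8-a->S9 S8-b->S10 S9-a->S11 S9-b->S12 S10-a->S13 S10-b->S14 S11-a->S7 S11-b->S8 S12-a->S9 S12-b->S10 S13-a->S11 S13-b->S12 S14-a->S13 S14-b->S14

A DFA must remember the last 3 symbols (since which symbol is third-to-last isn't known until the input ends). Use one state per possible window of the last ≤3 symbols; accept from those whose window starts with `a`.
15 states suffice.
          a    b  
>  S0     S1   S2 
   S1     S3   S4 
   S2     S5   S6 
   S3     S7   S8 
   S4     S9  S10 
   S5    S11  S12 
   S6    S13  S14 
 * S7     S7   S8 
 * S8     S9  S10 
 * S9    S11  S12 
 * S10   S13  S14 
   S11    S7   S8 
   S12    S9  S10 
   S13   S11  S12 
   S14   S13  S14 
(> = start, * = accepting)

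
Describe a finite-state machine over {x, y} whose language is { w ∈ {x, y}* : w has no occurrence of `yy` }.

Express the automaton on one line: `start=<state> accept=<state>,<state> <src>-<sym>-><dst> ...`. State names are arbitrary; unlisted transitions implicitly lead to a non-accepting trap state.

This is the complement of 'contains `yy`'. Use the same substring-matching states — s0 through s2 holding how much of `yy` has just been matched — but flip the accepting set: everything except the trap s2 accepts.
        x   y  
>* s0   s0  s1 
 * s1   s0  s2 
   s2   s2  s2 
(> = start, * = accepting)

start=s0 accept=s0,s1 s0-x->s0 s0-y->s1 s1-x->s0 s1-y->s2 s2-x->s2 s2-y->s2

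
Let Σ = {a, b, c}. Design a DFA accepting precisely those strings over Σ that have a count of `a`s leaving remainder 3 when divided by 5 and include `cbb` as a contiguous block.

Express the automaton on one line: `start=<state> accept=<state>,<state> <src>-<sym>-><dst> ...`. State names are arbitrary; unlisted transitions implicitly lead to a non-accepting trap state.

Handle the two conditions separately and then intersect. The first has 5 states tracking the count of `a`s modulo 5; the second has 4 states tracking whether and how much of `cbb` has been seen. A product state is a pair (one from each), accepting exactly when both do.
With 20 states:
          a    b    c  
>  q0     q1   q0   q2 
   q1     q3   q1   q4 
   q2     q1   q5   q2 
   q3     q6   q3   q7 
   q4     q3   q8   q4 
   q5     q1   q9   q2 
   q6    q10   q6  q11 
   q7     q6  q12   q7 
   q8     q3  q13   q4 
   q9    q13   q9   q9 
   q10    q0  q10  q14 
   q11   q10  q15  q11 
   q12    q6  q16   q7 
   q13   q16  q13  q13 
   q14    q0  q17  q14 
   q15   q10  q18  q11 
   q16   q18  q16  q16 
   q17    q0  q19  q14 
 * q18   q19  q18  q18 
   q19    q9  q19  q19 
(> = start, * = accepting)

start=q0 accept=q18 q0-a->q1 q0-b->q0 q0-c->q2 q1-a->q3 q1-b->q1 q1-c->q4 q2-a->q1 q2-b->q5 q2-c->q2 q3-a->q6 q3-b->q3 q3-c->q7 q4-a->q3 q4-b->q8 q4-c->q4 q5-a->q1 q5-b->q9 q5-c->q2 q6-a->q10 q6-b->q6 q6-c->q11 q7-a->q6 q7-b->q12 q7-c->q7 q8-a->q3 q8-b->q13 q8-c->q4 q9-a->q13 q9-b->q9 q9-c->q9 q10-a->q0 q10-b->q10 q10-c->q14 q11-a->q10 q11-b->q15 q11-c->q11 q12-a->q6 q12-b->q16 q12-c->q7 q13-a->q16 q13-b->q13 q13-c->q13 q14-a->q0 q14-b->q17 q14-c->q14 q15-a->q10 q15-b->q18 q15-c->q11 q16-a->q18 q16-b->q16 q16-c->q16 q17-a->q0 q17-b->q19 q17-c->q14 q18-a->q19 q18-b->q18 q18-c->q18 q19-a->q9 q19-b->q19 q19-c->q19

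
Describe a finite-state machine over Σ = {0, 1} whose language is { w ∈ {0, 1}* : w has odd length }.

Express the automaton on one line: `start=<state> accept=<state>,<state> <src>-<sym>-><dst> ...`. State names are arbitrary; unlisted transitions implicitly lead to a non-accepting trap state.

Only the length mod 2 matters, so use a 2-cycle: from any state, every input symbol moves to the next state, wrapping s1 back to s0. Mark s1 accepting.
A 2-state machine:
        0   1  
>  s0   s1  s1 
 * s1   s0  s0 
(> = start, * = accepting)

start=s0 accept=s1 s0-0->s1 s0-1->s1 s1-0->s0 s1-1->s0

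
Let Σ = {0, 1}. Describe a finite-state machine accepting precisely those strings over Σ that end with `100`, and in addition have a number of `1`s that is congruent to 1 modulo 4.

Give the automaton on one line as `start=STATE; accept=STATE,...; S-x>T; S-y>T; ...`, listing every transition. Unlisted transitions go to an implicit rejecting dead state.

start=q0; accept=q4; q0-0>q0; q0-1>q1; q1-0>q2; q1-1>q3; q2-0>q4; q2-1>q3; q3-0>q5; q3-1>q6; q4-0>q7; q4-1>q3; q5-0>q8; q5-1>q6; q6-0>q9; q6-1>q10; q7-0>q7; q7-1>q3; q8-0>q11; q8-1>q6; q9-0>q12; q9-1>q10; q10-0>q13; q10-1>q1; q11-0>q11; q11-1>q6; q12-0>q14; q12-1>q10; q13-0>q15; q13-1>q1; q14-0>q14; q14-1>q10; q15-0>q0; q15-1>q1

Build one automaton per condition and run them in lockstep. The first has 4 states tracking how much of the suffix `100` has currently been matched; the second has 4 states tracking the count of `1`s modulo 4. A product state is a pair (one from each), accepting exactly when both do.
With 16 states:
          0    1  
>  q0     q0   q1 
   q1     q2   q3 
   q2     q4   q3 
   q3     q5   q6 
 * q4     q7   q3 
   q5     q8   q6 
   q6     q9  q10 
   q7     q7   q3 
   q8    q11   q6 
   q9    q12  q10 
   q10   q13   q1 
   q11   q11   q6 
   q12   q14  q10 
   q13   q15   q1 
   q14   q14  q10 
   q15    q0   q1 
(> = start, * = accepting)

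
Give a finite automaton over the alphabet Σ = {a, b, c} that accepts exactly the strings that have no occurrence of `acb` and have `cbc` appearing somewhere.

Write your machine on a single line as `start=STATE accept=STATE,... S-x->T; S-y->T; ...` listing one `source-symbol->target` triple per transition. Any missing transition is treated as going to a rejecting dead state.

start=q0; accept=q6,q7,q8; q0-a->q1; q0-b->q0; q0-c->q2; q1-a->q1; q1-b->q0; q1-c->q3; q2-a->q1; q2-b->q4; q2-c->q2; q3-a->q1; q3-b->q5; q3-c->q2; q4-a->q1; q4-b->q0; q4-c->q6; q5-a->q5; q5-b->q5; q5-c->q5; q6-a->q7; q6-b->q6; q6-c->q6; q7-a->q7; q7-b->q6; q7-c->q8; q8-a->q7; q8-b->q5; q8-c->q6

Handle the two conditions separately and then intersect. The first has 4 states tracking partial matches of the forbidden pattern `acb`; the second has 4 states tracking whether and how much of `cbc` has been seen. A product state is a pair (one from each), accepting exactly when both do. Equivalent product states are then merged.
        a   b   c  
>  q0   q1  q0  q2 
   q1   q1  q0  q3 
   q2   q1  q4  q2 
   q3   q1  q5  q2 
   q4   q1  q0  q6 
   q5   q5  q5  q5 
 * q6   q7  q6  q6 
 * q7   q7  q6  q8 
 * q8   q7  q5  q6 
(> = start, * = accepting)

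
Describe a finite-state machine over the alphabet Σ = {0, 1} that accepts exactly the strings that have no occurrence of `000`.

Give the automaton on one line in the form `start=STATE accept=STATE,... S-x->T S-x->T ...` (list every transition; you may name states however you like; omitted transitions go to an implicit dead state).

This is the complement of 'contains `000`'. Use the same substring-matching states — s0 through s3 holding how much of `000` has just been matched — but flip the accepting set: everything except the trap s3 accepts.
        0   1  
>* s0   s1  s0 
 * s1   s2  s0 
 * s2   s3  s0 
   s3   s3  s3 
(> = start, * = accepting)

start=s0 accept=s0,s1,s2 s0-0->s1 s0-1->s0 s1-0->s2 s1-1->s0 s2-0->s3 s2-1->s0 s3-0->s3 s3-1->s3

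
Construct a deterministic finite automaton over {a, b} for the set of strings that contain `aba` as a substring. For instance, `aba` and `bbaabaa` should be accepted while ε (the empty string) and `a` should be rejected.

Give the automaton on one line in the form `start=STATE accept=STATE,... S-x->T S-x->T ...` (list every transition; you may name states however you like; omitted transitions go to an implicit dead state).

States q0..q2 record the length of the longest prefix of `aba` that matches the current input suffix. Reaching q3 means `aba` has been seen, and we stay there forever. Accept from q3.
        a   b  
>  q0   q1  q0 
   q1   q1  q2 
   q2   q3  q0 
 * q3   q3  q3 
(> = start, * = accepting)

start=q0 accept=q3 q0-a->q1 q0-b->q0 q1-a->q1 q1-b->q2 q2-a->q3 q2-b->q0 q3-a->q3 q3-b->q3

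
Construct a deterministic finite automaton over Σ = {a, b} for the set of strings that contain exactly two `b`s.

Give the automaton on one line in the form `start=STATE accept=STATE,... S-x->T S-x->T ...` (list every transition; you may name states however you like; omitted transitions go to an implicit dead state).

start=q0 accept=q2 q0-a->q0 q0-b->q1 q1-a->q1 q1-b->q2 q2-a->q2 q2-b->q3 q3-a->q3 q3-b->q3

Only the number of `b`s matters, and only up to 3. Make a chain q0 → q1 → q2 → q3 advanced by each `b` (with q3 absorbing); every other symbol self-loops. The accepting set is {q2}.
A 4-state machine:
        a   b  
>  q0   q0  q1 
   q1   q1  q2 
 * q2   q2  q3 
   q3   q3  q3 
(> = start, * = accepting)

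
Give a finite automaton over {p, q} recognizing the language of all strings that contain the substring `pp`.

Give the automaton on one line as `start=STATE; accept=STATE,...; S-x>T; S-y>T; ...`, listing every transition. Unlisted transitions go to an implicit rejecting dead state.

Track how much of `pp` has been matched so far: state A is no progress, C is the absorbing accept state reached once `pp` has occurred. Intermediate states record partial matches; on a mismatch, fall back to the longest reusable overlap.
3 states suffice.
       p  q 
>  A   B  A 
   B   C  A 
 * C   C  C 
(> = start, * = accepting)

start=A; accept=C; A-p>B; A-q>A; B-p>C; B-q>A; C-p>C; C-q>C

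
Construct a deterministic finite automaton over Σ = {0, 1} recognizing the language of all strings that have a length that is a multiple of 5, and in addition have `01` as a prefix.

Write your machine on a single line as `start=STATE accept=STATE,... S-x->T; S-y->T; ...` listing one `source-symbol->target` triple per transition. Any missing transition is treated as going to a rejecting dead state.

Build one automaton per condition and run them in lockstep. The first has 5 states tracking the input length modulo 5; the second has 4 states tracking whether the input so far still matches the prefix `01`. A product state is a pair (one from each), accepting exactly when both do. Minimizing collapses redundant product states.
        0   1  
>  S0   S1  S2 
   S1   S2  S3 
   S2   S2  S2 
   S3   S4  S4 
   S4   S5  S5 
   S5   S6  S6 
 * S6   S7  S7 
   S7   S3  S3 
(> = start, * = accepting)

start=S0; accept=S6; S0-0->S1; S0-1->S2; S1-0->S2; S1-1->S3; S2-0->S2; S2-1->S2; S3-0->S4; S3-1->S4; S4-0->S5; S4-1->S5; S5-0->S6; S5-1->S6; S6-0->S7; S6-1->S7; S7-0->S3; S7-1->S3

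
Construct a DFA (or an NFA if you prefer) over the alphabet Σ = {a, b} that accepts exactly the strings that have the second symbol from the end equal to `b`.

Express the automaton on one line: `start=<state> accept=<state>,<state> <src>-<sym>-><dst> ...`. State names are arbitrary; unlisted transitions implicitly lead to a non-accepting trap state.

start=S0 accept=S5,S6 S0-a->S1 S0-b->S2 S1-a->S3 S1-b->S4 S2-a->S5 S2-b->S6 S3-a->S3 S3-b->S4 S4-a->S5 S4-b->S6 S5-a->S3 S5-b->S4 S6-a->S5 S6-b->S6

A DFA must remember the last 2 symbols (since which symbol is second-to-last isn't known until the input ends). Use one state per possible window of the last ≤2 symbols; accept from those whose window starts with `b`.
A 7-state machine:
        a   b  
>  S0   S1  S2 
   S1   S3  S4 
   S2   S5  S6 
   S3   S3  S4 
   S4   S5  S6 
 * S5   S3  S4 
 * S6   S5  S6 
(> = start, * = accepting)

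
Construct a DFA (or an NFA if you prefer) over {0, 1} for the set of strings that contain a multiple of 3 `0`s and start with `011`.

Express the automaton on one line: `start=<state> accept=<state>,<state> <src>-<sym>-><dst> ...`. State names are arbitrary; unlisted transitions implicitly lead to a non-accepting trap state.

start=S0 accept=S6 S0-0->S1 S0-1->S2 S1-0->S2 S1-1->S3 S2-0->S2 S2-1->S2 S3-0->S2 S3-1->S4 S4-0->S5 S4-1->S4 S5-0->S6 S5-1->S5 S6-0->S4 S6-1->S6

Run two small machines in parallel and take their product. One (3 states) tracks the count of `0`s modulo 3; the other (5 states) tracks whether the input so far still matches the prefix `011`. Each combined state is a pair, one component from each; accept when both components accept. Equivalent product states are then merged.
7 states suffice.
        0   1  
>  S0   S1  S2 
   S1   S2  S3 
   S2   S2  S2 
   S3   S2  S4 
   S4   S5  S4 
   S5   S6  S5 
 * S6   S4  S6 
(> = start, * = accepting)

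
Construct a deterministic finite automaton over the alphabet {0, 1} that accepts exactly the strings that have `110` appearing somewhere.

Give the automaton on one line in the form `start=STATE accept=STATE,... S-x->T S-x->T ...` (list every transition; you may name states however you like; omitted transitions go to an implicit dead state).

States q0..q2 record the length of the longest prefix of `110` that matches the current input suffix. Reaching q3 means `110` has been seen, and we stay there forever. Accept from q3.
With 4 states:
        0   1  
>  q0   q0  q1 
   q1   q0  q2 
   q2   q3  q2 
 * q3   q3  q3 
(> = start, * = accepting)

start=q0 accept=q3 q0-0->q0 q0-1->q1 q1-0->q0 q1-1->q2 q2-0->q3 q2-1->q2 q3-0->q3 q3-1->q3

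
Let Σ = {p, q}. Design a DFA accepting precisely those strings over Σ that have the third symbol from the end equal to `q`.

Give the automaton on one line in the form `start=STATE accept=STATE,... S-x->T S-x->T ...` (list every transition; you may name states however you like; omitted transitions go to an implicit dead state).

start=A accept=L,M,N,O A-p->B A-q->C B-p->D B-q->E C-p->F C-q->G D-p->H D-q->I E-p->J E-q->K F-p->L F-q->M G-p->N G-q->O H-p->H H-q->I I-p->J I-q->K J-p->L J-q->M K-p->N K-q->O L-p->H L-q->I M-p->J M-q->K N-p->L N-q->M O-p->N O-q->O

Because acceptance depends on a position counted from the end, the machine has to buffer the most recent 3 symbols. Make each state the string of the last up-to-3 symbols read; on input `x` shift the window left and append `x`. Accept when the buffered window has length 3 and begins with `q`.
A 15-state machine:
       p  q 
>  A   B  C 
   B   D  E 
   C   F  G 
   D   H  I 
   E   J  K 
   F   L  M 
   G   N  O 
   H   H  I 
   I   J  K 
   J   L  M 
   K   N  O 
 * L   H  I 
 * M   J  K 
 * N   L  M 
 * O   N  O 
(> = start, * = accepting)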